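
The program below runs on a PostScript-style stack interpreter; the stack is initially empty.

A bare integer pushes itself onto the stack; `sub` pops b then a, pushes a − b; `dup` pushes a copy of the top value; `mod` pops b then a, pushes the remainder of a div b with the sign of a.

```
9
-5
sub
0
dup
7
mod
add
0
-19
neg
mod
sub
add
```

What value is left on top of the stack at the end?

9   → [9]
-5  → [9, -5]
sub → [14]
0   → [14, 0]
dup → [14, 0, 0]
7   → [14, 0, 0, 7]
mod → [14, 0, 0]
add → [14, 0]
0   → [14, 0, 0]
-19 → [14, 0, 0, -19]
neg → [14, 0, 0, 19]
mod → [14, 0, 0]
sub → [14, 0]
add → [14]

14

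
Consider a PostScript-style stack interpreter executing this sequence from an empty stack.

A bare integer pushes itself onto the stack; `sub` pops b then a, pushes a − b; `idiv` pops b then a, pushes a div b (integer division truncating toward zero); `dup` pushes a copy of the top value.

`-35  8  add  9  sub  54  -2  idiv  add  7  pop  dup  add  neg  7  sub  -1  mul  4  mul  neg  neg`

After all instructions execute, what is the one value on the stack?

-476

-35  -> -35
8    -> -35 8
add  -> -27
9    -> -27 9
sub  -> -36
54   -> -36 54
-2   -> -36 54 -2
idiv -> -36 -27
add  -> -63
7    -> -63 7
pop  -> -63
dup  -> -63 -63
add  -> -126
neg  -> 126
7    -> 126 7
sub  -> 119
-1   -> 119 -1
mul  -> -119
4    -> -119 4
mul  -> -476
neg  -> 476
neg  -> -476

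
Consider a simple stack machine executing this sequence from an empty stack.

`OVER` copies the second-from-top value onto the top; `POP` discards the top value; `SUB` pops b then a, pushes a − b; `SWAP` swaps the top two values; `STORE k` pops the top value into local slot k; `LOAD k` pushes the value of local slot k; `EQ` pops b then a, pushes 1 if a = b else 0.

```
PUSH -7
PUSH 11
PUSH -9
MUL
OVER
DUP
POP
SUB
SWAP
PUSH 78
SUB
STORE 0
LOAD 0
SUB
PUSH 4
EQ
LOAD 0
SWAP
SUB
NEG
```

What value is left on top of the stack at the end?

PUSH -7  [-7]
PUSH 11  [-7, 11]
PUSH -9  [-7, 11, -9]
MUL      [-7, -99]
OVER     [-7, -99, -7]
DUP      [-7, -99, -7, -7]
POP      [-7, -99, -7]
SUB      [-7, -92]
SWAP     [-92, -7]
PUSH 78  [-92, -7, 78]
SUB      [-92, -85]
STORE 0  [-92]
LOAD 0   [-92, -85]
SUB      [-7]
PUSH 4   [-7, 4]
EQ       [0]
LOAD 0   [0, -85]
SWAP     [-85, 0]
SUB      [-85]
NEG      [85]

85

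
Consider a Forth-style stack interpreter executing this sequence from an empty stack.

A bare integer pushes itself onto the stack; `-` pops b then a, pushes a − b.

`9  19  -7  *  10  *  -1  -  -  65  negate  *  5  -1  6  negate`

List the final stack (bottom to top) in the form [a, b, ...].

[-86970, 5, -1, -6]

9      → 9
19     → 9 19
-7     → 9 19 -7
*      → 9 -133
10     → 9 -133 10
*      → 9 -1330
-1     → 9 -1330 -1
-      → 9 -1329
-      → 1338
65     → 1338 65
negate → 1338 -65
*      → -86970
5      → -86970 5
-1     → -86970 5 -1
6      → -86970 5 -1 6
negate → -86970 5 -1 -6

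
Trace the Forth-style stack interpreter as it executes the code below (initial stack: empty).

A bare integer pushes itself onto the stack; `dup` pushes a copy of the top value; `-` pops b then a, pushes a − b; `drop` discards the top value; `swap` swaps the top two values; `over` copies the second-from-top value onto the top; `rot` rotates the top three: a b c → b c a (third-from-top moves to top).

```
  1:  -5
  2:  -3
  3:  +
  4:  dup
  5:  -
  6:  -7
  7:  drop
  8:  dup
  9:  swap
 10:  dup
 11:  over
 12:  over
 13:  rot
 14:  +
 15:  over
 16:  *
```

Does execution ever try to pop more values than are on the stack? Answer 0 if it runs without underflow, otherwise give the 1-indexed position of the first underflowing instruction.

-5   : -5
-3   : -5 -3
+    : -8
dup  : -8 -8
-    : 0
-7   : 0 -7
drop : 0
dup  : 0 0
swap : 0 0
dup  : 0 0 0
over : 0 0 0 0
over : 0 0 0 0 0
rot  : 0 0 0 0 0
+    : 0 0 0 0
over : 0 0 0 0 0
*    : 0 0 0 0

0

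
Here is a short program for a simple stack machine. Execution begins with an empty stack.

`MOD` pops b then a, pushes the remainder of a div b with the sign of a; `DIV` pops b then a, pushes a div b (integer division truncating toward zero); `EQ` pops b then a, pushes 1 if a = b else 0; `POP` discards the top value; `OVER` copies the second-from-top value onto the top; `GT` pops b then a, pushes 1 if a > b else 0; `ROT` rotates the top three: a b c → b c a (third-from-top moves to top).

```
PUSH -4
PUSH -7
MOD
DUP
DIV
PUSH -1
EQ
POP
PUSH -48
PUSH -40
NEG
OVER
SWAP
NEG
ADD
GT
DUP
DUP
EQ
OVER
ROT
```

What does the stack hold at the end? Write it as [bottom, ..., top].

PUSH -4  : [-4]
PUSH -7  : [-4, -7]
MOD      : [-4]
DUP      : [-4, -4]
DIV      : [1]
PUSH -1  : [1, -1]
EQ       : [0]
POP      : []
PUSH -48 : [-48]
PUSH -40 : [-48, -40]
NEG      : [-48, 40]
OVER     : [-48, 40, -48]
SWAP     : [-48, -48, 40]
NEG      : [-48, -48, -40]
ADD      : [-48, -88]
GT       : [1]
DUP      : [1, 1]
DUP      : [1, 1, 1]
EQ       : [1, 1]
OVER     : [1, 1, 1]
ROT      : [1, 1, 1]

[1, 1, 1]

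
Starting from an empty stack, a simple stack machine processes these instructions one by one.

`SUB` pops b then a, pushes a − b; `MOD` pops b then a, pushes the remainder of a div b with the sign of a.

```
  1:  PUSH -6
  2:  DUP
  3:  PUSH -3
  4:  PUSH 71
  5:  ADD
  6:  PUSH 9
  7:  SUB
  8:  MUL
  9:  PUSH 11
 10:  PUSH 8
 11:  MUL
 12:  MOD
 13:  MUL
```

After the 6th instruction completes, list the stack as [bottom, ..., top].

[-6, -6, 68, 9]

PUSH -6  [-6]
DUP      [-6, -6]
PUSH -3  [-6, -6, -3]
PUSH 71  [-6, -6, -3, 71]
ADD      [-6, -6, 68]
PUSH 9   [-6, -6, 68, 9]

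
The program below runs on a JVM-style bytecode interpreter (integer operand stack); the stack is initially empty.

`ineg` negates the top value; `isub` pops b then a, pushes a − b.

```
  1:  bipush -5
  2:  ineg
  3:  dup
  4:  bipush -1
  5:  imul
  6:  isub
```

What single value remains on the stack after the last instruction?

bipush -5 -> [-5]
ineg      -> [5]
dup       -> [5, 5]
bipush -1 -> [5, 5, -1]
imul      -> [5, -5]
isub      -> [10]

10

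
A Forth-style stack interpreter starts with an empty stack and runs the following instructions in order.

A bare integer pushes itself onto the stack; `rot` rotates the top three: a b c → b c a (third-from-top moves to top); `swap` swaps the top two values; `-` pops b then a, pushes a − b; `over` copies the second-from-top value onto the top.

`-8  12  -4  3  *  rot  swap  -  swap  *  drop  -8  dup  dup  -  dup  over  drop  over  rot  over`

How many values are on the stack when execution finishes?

5

-8   -> -8
12   -> -8 12
-4   -> -8 12 -4
3    -> -8 12 -4 3
*    -> -8 12 -12
rot  -> 12 -12 -8
swap -> 12 -8 -12
-    -> 12 4
swap -> 4 12
*    -> 48
drop -> (empty)
-8   -> -8
dup  -> -8 -8
dup  -> -8 -8 -8
-    -> -8 0
dup  -> -8 0 0
over -> -8 0 0 0
drop -> -8 0 0
over -> -8 0 0 0
rot  -> -8 0 0 0
over -> -8 0 0 0 0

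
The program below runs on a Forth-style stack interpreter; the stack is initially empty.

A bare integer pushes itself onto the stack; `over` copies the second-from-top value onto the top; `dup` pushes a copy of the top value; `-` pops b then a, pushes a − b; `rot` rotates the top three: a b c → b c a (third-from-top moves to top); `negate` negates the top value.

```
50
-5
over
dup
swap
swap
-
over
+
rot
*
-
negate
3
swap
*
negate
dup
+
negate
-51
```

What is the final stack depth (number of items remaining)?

2

50     : 50
-5     : 50 -5
over   : 50 -5 50
dup    : 50 -5 50 50
swap   : 50 -5 50 50
swap   : 50 -5 50 50
-      : 50 -5 0
over   : 50 -5 0 -5
+      : 50 -5 -5
rot    : -5 -5 50
*      : -5 -250
-      : 245
negate : -245
3      : -245 3
swap   : 3 -245
*      : -735
negate : 735
dup    : 735 735
+      : 1470
negate : -1470
-51    : -1470 -51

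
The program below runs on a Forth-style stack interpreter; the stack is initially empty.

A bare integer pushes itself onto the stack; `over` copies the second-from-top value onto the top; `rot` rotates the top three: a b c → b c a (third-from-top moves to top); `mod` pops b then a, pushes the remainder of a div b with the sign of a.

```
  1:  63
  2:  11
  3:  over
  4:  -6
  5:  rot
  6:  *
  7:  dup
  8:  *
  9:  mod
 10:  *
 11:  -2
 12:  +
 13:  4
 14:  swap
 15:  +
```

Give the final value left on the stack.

3971

63   → 63
11   → 63 11
over → 63 11 63
-6   → 63 11 63 -6
rot  → 63 63 -6 11
*    → 63 63 -66
dup  → 63 63 -66 -66
*    → 63 63 4356
mod  → 63 63
*    → 3969
-2   → 3969 -2
+    → 3967
4    → 3967 4
swap → 4 3967
+    → 3971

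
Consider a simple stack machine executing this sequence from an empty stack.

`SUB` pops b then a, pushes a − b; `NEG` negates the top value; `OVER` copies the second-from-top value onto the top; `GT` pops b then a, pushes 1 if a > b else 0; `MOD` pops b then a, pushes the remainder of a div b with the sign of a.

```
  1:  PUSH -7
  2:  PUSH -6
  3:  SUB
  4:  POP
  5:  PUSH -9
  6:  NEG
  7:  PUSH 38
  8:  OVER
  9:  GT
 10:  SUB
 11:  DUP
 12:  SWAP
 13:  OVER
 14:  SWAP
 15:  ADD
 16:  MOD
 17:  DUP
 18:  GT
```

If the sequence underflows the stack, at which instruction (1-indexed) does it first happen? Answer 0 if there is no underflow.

PUSH -7 -> -7
PUSH -6 -> -7 -6
SUB     -> -1
POP     -> (empty)
PUSH -9 -> -9
NEG     -> 9
PUSH 38 -> 9 38
OVER    -> 9 38 9
GT      -> 9 1
SUB     -> 8
DUP     -> 8 8
SWAP    -> 8 8
OVER    -> 8 8 8
SWAP    -> 8 8 8
ADD     -> 8 16
MOD     -> 8
DUP     -> 8 8
GT      -> 0

0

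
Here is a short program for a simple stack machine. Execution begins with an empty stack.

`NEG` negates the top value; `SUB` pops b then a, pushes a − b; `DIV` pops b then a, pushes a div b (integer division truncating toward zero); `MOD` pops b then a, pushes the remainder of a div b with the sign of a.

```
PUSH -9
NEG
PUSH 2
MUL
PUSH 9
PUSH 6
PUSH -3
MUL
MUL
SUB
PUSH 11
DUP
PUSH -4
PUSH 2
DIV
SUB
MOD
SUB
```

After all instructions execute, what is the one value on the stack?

PUSH -9  [-9]
NEG      [9]
PUSH 2   [9, 2]
MUL      [18]
PUSH 9   [18, 9]
PUSH 6   [18, 9, 6]
PUSH -3  [18, 9, 6, -3]
MUL      [18, 9, -18]
MUL      [18, -162]
SUB      [180]
PUSH 11  [180, 11]
DUP      [180, 11, 11]
PUSH -4  [180, 11, 11, -4]
PUSH 2   [180, 11, 11, -4, 2]
DIV      [180, 11, 11, -2]
SUB      [180, 11, 13]
MOD      [180, 11]
SUB      [169]

169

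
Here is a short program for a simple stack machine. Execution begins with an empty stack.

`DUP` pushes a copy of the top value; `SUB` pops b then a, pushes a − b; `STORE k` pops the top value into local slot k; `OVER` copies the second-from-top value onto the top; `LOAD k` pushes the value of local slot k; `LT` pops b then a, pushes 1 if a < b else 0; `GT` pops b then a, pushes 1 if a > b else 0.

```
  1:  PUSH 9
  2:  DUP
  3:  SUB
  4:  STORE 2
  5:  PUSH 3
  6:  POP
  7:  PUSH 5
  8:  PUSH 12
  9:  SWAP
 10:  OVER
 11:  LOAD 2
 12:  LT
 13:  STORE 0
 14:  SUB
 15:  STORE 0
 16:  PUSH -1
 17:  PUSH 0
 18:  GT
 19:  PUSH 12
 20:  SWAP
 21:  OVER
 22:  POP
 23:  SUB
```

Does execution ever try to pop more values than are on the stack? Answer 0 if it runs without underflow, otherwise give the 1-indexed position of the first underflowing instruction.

0

PUSH 9   9
DUP      9 9
SUB      0
STORE 2  (empty)
PUSH 3   3
POP      (empty)
PUSH 5   5
PUSH 12  5 12
SWAP     12 5
OVER     12 5 12
LOAD 2   12 5 12 0
LT       12 5 0
STORE 0  12 5
SUB      7
STORE 0  (empty)
PUSH -1  -1
PUSH 0   -1 0
GT       0
PUSH 12  0 12
SWAP     12 0
OVER     12 0 12
POP      12 0
SUB      12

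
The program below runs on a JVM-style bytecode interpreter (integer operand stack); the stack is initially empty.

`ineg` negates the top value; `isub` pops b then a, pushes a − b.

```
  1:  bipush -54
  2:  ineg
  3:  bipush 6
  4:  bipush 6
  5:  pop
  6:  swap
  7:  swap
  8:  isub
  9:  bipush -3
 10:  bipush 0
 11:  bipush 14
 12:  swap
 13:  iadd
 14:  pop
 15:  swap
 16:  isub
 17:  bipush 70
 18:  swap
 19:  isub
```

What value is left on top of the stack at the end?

121

bipush -54 → -54
ineg       → 54
bipush 6   → 54 6
bipush 6   → 54 6 6
pop        → 54 6
swap       → 6 54
swap       → 54 6
isub       → 48
bipush -3  → 48 -3
bipush 0   → 48 -3 0
bipush 14  → 48 -3 0 14
swap       → 48 -3 14 0
iadd       → 48 -3 14
pop        → 48 -3
swap       → -3 48
isub       → -51
bipush 70  → -51 70
swap       → 70 -51
isub       → 121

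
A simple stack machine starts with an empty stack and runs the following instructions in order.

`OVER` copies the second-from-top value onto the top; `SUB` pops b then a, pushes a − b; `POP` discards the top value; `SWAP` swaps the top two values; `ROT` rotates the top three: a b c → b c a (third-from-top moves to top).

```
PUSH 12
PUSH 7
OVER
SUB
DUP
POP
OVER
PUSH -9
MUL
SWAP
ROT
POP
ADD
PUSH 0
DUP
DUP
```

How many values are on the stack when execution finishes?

PUSH 12  12
PUSH 7   12 7
OVER     12 7 12
SUB      12 -5
DUP      12 -5 -5
POP      12 -5
OVER     12 -5 12
PUSH -9  12 -5 12 -9
MUL      12 -5 -108
SWAP     12 -108 -5
ROT      -108 -5 12
POP      -108 -5
ADD      -113
PUSH 0   -113 0
DUP      -113 0 0
DUP      -113 0 0 0

4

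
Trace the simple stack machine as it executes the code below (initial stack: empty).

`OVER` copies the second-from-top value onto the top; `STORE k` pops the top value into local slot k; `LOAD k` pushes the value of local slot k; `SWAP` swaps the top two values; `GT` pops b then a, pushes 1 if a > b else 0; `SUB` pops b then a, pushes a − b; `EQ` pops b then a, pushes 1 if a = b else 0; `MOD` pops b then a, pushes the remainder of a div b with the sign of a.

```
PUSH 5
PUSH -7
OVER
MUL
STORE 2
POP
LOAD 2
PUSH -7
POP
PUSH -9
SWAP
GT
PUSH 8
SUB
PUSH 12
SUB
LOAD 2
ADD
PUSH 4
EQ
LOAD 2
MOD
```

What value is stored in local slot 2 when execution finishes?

-35

PUSH 5  → 5
PUSH -7 → 5 -7
OVER    → 5 -7 5
MUL     → 5 -35
STORE 2 → 5
POP     → (empty)
LOAD 2  → -35
PUSH -7 → -35 -7
POP     → -35
PUSH -9 → -35 -9
SWAP    → -9 -35
GT      → 1
PUSH 8  → 1 8
SUB     → -7
PUSH 12 → -7 12
SUB     → -19
LOAD 2  → -19 -35
ADD     → -54
PUSH 4  → -54 4
EQ      → 0
LOAD 2  → 0 -35
MOD     → 0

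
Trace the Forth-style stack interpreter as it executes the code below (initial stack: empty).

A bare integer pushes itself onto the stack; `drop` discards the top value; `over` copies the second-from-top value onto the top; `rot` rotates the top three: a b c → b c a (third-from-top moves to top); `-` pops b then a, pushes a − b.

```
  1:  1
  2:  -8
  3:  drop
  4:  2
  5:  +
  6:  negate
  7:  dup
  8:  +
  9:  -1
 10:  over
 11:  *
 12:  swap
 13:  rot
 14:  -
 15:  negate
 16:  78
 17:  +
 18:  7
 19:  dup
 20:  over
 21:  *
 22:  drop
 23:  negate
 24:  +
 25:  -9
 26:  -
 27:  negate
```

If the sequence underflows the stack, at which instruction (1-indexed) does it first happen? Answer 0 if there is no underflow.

13

1      : [1]
-8     : [1, -8]
drop   : [1]
2      : [1, 2]
+      : [3]
negate : [-3]
dup    : [-3, -3]
+      : [-6]
-1     : [-6, -1]
over   : [-6, -1, -6]
*      : [-6, 6]
swap   : [6, -6]
rot  — needs 3 operands, stack has 2 → underflow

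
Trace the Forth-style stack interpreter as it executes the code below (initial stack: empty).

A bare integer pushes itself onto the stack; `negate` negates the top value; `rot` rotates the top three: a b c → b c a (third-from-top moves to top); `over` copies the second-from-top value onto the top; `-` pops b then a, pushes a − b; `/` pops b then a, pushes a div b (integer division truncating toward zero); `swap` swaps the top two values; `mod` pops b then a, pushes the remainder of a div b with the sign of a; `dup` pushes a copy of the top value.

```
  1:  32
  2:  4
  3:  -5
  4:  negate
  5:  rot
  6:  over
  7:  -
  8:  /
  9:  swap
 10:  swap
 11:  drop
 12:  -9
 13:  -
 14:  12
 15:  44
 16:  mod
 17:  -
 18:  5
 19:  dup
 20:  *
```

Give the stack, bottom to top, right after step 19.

32     : 32
4      : 32 4
-5     : 32 4 -5
negate : 32 4 5
rot    : 4 5 32
over   : 4 5 32 5
-      : 4 5 27
/      : 4 0
swap   : 0 4
swap   : 4 0
drop   : 4
-9     : 4 -9
-      : 13
12     : 13 12
44     : 13 12 44
mod    : 13 12
-      : 1
5      : 1 5
dup    : 1 5 5

[1, 5, 5]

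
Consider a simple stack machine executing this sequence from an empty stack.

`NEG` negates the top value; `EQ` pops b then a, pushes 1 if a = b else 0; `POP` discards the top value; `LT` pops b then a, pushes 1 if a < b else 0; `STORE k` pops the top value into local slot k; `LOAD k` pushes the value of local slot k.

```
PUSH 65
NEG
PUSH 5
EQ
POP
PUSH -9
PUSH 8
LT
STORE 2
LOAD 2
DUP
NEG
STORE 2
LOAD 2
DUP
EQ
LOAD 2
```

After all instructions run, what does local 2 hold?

PUSH 65  [65]
NEG      [-65]
PUSH 5   [-65, 5]
EQ       [0]
POP      []
PUSH -9  [-9]
PUSH 8   [-9, 8]
LT       [1]
STORE 2  []
LOAD 2   [1]
DUP      [1, 1]
NEG      [1, -1]
STORE 2  [1]
LOAD 2   [1, -1]
DUP      [1, -1, -1]
EQ       [1, 1]
LOAD 2   [1, 1, -1]

-1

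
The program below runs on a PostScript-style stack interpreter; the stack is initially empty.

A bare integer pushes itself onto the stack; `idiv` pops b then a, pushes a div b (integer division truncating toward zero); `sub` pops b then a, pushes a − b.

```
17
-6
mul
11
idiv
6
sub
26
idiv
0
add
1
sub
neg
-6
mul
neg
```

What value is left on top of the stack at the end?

6

17   → 17
-6   → 17 -6
mul  → -102
11   → -102 11
idiv → -9
6    → -9 6
sub  → -15
26   → -15 26
idiv → 0
0    → 0 0
add  → 0
1    → 0 1
sub  → -1
neg  → 1
-6   → 1 -6
mul  → -6
neg  → 6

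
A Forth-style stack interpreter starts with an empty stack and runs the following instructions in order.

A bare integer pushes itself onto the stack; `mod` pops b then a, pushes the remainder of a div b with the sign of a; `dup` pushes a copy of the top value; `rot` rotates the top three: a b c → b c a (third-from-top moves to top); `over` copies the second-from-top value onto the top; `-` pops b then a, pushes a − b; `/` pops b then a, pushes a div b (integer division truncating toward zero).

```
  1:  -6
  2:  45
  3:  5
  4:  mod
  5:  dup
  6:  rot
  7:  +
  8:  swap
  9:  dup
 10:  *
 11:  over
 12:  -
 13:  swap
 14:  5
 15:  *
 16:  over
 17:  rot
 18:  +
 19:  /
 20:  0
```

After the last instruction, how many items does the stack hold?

2

-6    [-6]
45    [-6, 45]
5     [-6, 45, 5]
mod   [-6, 0]
dup   [-6, 0, 0]
rot   [0, 0, -6]
+     [0, -6]
swap  [-6, 0]
dup   [-6, 0, 0]
*     [-6, 0]
over  [-6, 0, -6]
-     [-6, 6]
swap  [6, -6]
5     [6, -6, 5]
*     [6, -30]
over  [6, -30, 6]
rot   [-30, 6, 6]
+     [-30, 12]
/     [-2]
0     [-2, 0]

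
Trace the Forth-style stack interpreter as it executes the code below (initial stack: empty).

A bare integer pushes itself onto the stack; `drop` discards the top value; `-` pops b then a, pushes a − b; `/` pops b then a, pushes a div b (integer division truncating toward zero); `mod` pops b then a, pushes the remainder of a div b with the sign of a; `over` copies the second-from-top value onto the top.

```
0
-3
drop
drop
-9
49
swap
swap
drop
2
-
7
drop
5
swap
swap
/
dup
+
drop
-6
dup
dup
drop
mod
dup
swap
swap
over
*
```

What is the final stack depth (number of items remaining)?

2

0     [0]
-3    [0, -3]
drop  [0]
drop  []
-9    [-9]
49    [-9, 49]
swap  [49, -9]
swap  [-9, 49]
drop  [-9]
2     [-9, 2]
-     [-11]
7     [-11, 7]
drop  [-11]
5     [-11, 5]
swap  [5, -11]
swap  [-11, 5]
/     [-2]
dup   [-2, -2]
+     [-4]
drop  []
-6    [-6]
dup   [-6, -6]
dup   [-6, -6, -6]
drop  [-6, -6]
mod   [0]
dup   [0, 0]
swap  [0, 0]
swap  [0, 0]
over  [0, 0, 0]
*     [0, 0]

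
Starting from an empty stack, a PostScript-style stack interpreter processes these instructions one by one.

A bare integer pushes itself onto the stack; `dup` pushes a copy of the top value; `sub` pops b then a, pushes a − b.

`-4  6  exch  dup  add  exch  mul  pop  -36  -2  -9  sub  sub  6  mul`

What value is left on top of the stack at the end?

-258

-4    -4
6     -4 6
exch  6 -4
dup   6 -4 -4
add   6 -8
exch  -8 6
mul   -48
pop   (empty)
-36   -36
-2    -36 -2
-9    -36 -2 -9
sub   -36 7
sub   -43
6     -43 6
mul   -258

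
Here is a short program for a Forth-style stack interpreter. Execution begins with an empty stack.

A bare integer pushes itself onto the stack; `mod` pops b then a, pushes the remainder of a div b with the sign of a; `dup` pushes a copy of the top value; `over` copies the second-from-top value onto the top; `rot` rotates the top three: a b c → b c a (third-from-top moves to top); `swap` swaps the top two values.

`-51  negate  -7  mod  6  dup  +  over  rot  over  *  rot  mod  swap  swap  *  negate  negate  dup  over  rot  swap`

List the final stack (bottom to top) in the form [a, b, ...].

[8, 8, 8]

-51    : [-51]
negate : [51]
-7     : [51, -7]
mod    : [2]
6      : [2, 6]
dup    : [2, 6, 6]
+      : [2, 12]
over   : [2, 12, 2]
rot    : [12, 2, 2]
over   : [12, 2, 2, 2]
*      : [12, 2, 4]
rot    : [2, 4, 12]
mod    : [2, 4]
swap   : [4, 2]
swap   : [2, 4]
*      : [8]
negate : [-8]
negate : [8]
dup    : [8, 8]
over   : [8, 8, 8]
rot    : [8, 8, 8]
swap   : [8, 8, 8]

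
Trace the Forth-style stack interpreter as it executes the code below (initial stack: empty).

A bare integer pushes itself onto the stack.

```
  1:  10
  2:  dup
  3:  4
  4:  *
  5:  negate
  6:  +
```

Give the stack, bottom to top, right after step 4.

10  → 10
dup → 10 10
4   → 10 10 4
*   → 10 40

[10, 40]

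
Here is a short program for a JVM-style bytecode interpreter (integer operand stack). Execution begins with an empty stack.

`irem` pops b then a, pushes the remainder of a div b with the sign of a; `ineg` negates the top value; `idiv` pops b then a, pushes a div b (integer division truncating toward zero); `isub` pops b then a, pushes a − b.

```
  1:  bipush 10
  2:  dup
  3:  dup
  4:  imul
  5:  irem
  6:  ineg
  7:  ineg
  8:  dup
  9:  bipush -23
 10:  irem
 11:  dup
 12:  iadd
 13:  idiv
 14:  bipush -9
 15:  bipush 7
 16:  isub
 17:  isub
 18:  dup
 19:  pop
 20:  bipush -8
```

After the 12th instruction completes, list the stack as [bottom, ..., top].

[10, 20]

bipush 10  : 10
dup        : 10 10
dup        : 10 10 10
imul       : 10 100
irem       : 10
ineg       : -10
ineg       : 10
dup        : 10 10
bipush -23 : 10 10 -23
irem       : 10 10
dup        : 10 10 10
iadd       : 10 20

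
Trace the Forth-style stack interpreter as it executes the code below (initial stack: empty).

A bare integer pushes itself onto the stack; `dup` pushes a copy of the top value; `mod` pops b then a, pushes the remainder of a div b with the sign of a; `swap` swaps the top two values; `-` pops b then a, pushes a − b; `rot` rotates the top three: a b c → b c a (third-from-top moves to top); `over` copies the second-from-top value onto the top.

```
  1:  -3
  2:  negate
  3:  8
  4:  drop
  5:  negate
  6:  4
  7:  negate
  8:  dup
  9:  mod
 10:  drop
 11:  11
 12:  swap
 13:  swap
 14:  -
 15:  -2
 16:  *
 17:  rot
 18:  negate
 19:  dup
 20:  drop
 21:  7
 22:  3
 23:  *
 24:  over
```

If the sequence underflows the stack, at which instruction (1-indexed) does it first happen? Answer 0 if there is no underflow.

-3     -> -3
negate -> 3
8      -> 3 8
drop   -> 3
negate -> -3
4      -> -3 4
negate -> -3 -4
dup    -> -3 -4 -4
mod    -> -3 0
drop   -> -3
11     -> -3 11
swap   -> 11 -3
swap   -> -3 11
-      -> -14
-2     -> -14 -2
*      -> 28
rot  — needs 3 operands, stack has 1 → underflow

17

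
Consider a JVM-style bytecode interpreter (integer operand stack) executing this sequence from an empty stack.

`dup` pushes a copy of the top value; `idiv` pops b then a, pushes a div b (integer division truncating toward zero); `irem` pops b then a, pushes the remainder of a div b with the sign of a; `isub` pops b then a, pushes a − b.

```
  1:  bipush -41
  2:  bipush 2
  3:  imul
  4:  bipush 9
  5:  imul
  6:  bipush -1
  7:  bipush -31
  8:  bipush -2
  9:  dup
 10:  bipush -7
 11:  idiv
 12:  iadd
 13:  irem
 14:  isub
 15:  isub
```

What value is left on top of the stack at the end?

-738

bipush -41  [-41]
bipush 2    [-41, 2]
imul        [-82]
bipush 9    [-82, 9]
imul        [-738]
bipush -1   [-738, -1]
bipush -31  [-738, -1, -31]
bipush -2   [-738, -1, -31, -2]
dup         [-738, -1, -31, -2, -2]
bipush -7   [-738, -1, -31, -2, -2, -7]
idiv        [-738, -1, -31, -2, 0]
iadd        [-738, -1, -31, -2]
irem        [-738, -1, -1]
isub        [-738, 0]
isub        [-738]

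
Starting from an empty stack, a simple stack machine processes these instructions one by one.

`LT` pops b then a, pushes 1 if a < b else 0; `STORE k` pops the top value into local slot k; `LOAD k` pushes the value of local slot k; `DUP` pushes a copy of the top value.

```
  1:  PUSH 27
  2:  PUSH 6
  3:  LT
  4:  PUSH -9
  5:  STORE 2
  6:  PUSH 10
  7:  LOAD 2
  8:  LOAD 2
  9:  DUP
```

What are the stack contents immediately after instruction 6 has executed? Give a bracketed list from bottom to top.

[0, 10]

PUSH 27 : [27]
PUSH 6  : [27, 6]
LT      : [0]
PUSH -9 : [0, -9]
STORE 2 : [0]
PUSH 10 : [0, 10]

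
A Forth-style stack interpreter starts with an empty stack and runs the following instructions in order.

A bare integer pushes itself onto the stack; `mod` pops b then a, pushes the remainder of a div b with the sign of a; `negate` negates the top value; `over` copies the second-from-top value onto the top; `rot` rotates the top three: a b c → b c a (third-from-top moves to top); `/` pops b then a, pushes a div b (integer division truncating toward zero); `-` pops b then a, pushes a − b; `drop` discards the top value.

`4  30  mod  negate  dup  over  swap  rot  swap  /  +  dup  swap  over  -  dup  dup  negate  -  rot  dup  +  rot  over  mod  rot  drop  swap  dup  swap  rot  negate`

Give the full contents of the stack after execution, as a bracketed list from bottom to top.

4      : 4
30     : 4 30
mod    : 4
negate : -4
dup    : -4 -4
over   : -4 -4 -4
swap   : -4 -4 -4
rot    : -4 -4 -4
swap   : -4 -4 -4
/      : -4 1
+      : -3
dup    : -3 -3
swap   : -3 -3
over   : -3 -3 -3
-      : -3 0
dup    : -3 0 0
dup    : -3 0 0 0
negate : -3 0 0 0
-      : -3 0 0
rot    : 0 0 -3
dup    : 0 0 -3 -3
+      : 0 0 -6
rot    : 0 -6 0
over   : 0 -6 0 -6
mod    : 0 -6 0
rot    : -6 0 0
drop   : -6 0
swap   : 0 -6
dup    : 0 -6 -6
swap   : 0 -6 -6
rot    : -6 -6 0
negate : -6 -6 0

[-6, -6, 0]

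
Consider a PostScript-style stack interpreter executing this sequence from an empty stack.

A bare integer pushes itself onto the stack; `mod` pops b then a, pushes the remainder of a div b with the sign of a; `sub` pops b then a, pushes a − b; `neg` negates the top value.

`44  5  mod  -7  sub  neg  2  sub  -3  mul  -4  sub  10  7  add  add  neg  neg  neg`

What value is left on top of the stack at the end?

-60

44   44
5    44 5
mod  4
-7   4 -7
sub  11
neg  -11
2    -11 2
sub  -13
-3   -13 -3
mul  39
-4   39 -4
sub  43
10   43 10
7    43 10 7
add  43 17
add  60
neg  -60
neg  60
neg  -60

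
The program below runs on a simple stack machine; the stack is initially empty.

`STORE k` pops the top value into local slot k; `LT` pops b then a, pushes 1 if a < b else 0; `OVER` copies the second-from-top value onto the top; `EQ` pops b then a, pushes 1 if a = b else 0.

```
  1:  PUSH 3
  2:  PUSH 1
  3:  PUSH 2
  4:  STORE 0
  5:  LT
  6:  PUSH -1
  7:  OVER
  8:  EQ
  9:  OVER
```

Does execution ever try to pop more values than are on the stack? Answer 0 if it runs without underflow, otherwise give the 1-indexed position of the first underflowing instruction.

0

PUSH 3  : [3]
PUSH 1  : [3, 1]
PUSH 2  : [3, 1, 2]
STORE 0 : [3, 1]
LT      : [0]
PUSH -1 : [0, -1]
OVER    : [0, -1, 0]
EQ      : [0, 0]
OVER    : [0, 0, 0]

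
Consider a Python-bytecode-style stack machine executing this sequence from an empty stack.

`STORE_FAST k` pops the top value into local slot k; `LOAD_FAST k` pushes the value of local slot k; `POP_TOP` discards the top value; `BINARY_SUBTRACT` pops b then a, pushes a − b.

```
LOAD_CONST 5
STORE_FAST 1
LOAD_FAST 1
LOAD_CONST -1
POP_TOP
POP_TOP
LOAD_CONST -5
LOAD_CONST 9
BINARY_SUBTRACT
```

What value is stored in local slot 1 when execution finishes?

LOAD_CONST 5    : 5
STORE_FAST 1    : (empty)
LOAD_FAST 1     : 5
LOAD_CONST -1   : 5 -1
POP_TOP         : 5
POP_TOP         : (empty)
LOAD_CONST -5   : -5
LOAD_CONST 9    : -5 9
BINARY_SUBTRACT : -14

5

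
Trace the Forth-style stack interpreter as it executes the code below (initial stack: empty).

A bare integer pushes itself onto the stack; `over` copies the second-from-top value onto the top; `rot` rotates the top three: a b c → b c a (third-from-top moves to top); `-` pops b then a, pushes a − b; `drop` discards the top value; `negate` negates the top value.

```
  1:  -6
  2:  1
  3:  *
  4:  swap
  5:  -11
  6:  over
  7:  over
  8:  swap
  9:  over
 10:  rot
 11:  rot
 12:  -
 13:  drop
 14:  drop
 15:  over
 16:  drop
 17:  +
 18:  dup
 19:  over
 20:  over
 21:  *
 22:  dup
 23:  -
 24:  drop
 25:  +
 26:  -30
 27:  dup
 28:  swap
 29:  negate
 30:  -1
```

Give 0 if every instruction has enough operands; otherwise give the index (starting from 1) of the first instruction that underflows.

4

-6 : -6
1  : -6 1
*  : -6
swap  — needs 2 operands, stack has 1 → underflow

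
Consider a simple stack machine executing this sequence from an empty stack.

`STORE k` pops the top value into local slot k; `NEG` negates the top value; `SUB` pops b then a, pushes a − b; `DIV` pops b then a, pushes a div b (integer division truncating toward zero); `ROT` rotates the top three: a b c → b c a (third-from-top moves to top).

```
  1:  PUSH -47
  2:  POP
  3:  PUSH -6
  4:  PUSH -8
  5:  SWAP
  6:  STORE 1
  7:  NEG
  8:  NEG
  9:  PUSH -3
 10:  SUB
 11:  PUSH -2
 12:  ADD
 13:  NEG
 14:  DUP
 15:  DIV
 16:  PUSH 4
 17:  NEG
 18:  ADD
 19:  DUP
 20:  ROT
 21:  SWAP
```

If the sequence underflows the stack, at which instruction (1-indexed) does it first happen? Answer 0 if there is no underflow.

20

PUSH -47 -> -47
POP      -> (empty)
PUSH -6  -> -6
PUSH -8  -> -6 -8
SWAP     -> -8 -6
STORE 1  -> -8
NEG      -> 8
NEG      -> -8
PUSH -3  -> -8 -3
SUB      -> -5
PUSH -2  -> -5 -2
ADD      -> -7
NEG      -> 7
DUP      -> 7 7
DIV      -> 1
PUSH 4   -> 1 4
NEG      -> 1 -4
ADD      -> -3
DUP      -> -3 -3
ROT  — needs 3 operands, stack has 2 → underflow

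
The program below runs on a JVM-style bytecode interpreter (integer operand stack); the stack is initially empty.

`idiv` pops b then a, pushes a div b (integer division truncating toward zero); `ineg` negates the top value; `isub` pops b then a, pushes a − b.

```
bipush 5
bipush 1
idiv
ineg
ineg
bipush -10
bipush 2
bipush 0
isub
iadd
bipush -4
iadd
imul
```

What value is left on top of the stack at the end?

-60

bipush 5   -> 5
bipush 1   -> 5 1
idiv       -> 5
ineg       -> -5
ineg       -> 5
bipush -10 -> 5 -10
bipush 2   -> 5 -10 2
bipush 0   -> 5 -10 2 0
isub       -> 5 -10 2
iadd       -> 5 -8
bipush -4  -> 5 -8 -4
iadd       -> 5 -12
imul       -> -60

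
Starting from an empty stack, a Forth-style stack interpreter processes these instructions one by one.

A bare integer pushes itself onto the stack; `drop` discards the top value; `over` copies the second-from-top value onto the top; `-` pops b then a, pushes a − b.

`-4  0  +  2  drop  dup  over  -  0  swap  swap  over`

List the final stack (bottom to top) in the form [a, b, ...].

[-4, 0, 0, 0]

-4    [-4]
0     [-4, 0]
+     [-4]
2     [-4, 2]
drop  [-4]
dup   [-4, -4]
over  [-4, -4, -4]
-     [-4, 0]
0     [-4, 0, 0]
swap  [-4, 0, 0]
swap  [-4, 0, 0]
over  [-4, 0, 0, 0]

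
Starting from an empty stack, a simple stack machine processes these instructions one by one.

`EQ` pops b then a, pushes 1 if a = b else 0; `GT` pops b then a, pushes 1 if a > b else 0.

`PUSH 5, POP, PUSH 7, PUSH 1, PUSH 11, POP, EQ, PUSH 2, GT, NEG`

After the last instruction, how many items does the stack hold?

PUSH 5  -> [5]
POP     -> []
PUSH 7  -> [7]
PUSH 1  -> [7, 1]
PUSH 11 -> [7, 1, 11]
POP     -> [7, 1]
EQ      -> [0]
PUSH 2  -> [0, 2]
GT      -> [0]
NEG     -> [0]

1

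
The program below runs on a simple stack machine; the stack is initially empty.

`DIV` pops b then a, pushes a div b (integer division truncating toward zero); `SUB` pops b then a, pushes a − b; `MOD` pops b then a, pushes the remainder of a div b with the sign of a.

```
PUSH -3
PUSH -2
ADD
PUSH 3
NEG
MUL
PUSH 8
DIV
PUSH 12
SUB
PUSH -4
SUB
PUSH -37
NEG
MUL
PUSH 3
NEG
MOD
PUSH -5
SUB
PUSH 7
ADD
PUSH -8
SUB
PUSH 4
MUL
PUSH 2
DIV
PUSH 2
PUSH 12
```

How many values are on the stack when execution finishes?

PUSH -3  → -3
PUSH -2  → -3 -2
ADD      → -5
PUSH 3   → -5 3
NEG      → -5 -3
MUL      → 15
PUSH 8   → 15 8
DIV      → 1
PUSH 12  → 1 12
SUB      → -11
PUSH -4  → -11 -4
SUB      → -7
PUSH -37 → -7 -37
NEG      → -7 37
MUL      → -259
PUSH 3   → -259 3
NEG      → -259 -3
MOD      → -1
PUSH -5  → -1 -5
SUB      → 4
PUSH 7   → 4 7
ADD      → 11
PUSH -8  → 11 -8
SUB      → 19
PUSH 4   → 19 4
MUL      → 76
PUSH 2   → 76 2
DIV      → 38
PUSH 2   → 38 2
PUSH 12  → 38 2 12

3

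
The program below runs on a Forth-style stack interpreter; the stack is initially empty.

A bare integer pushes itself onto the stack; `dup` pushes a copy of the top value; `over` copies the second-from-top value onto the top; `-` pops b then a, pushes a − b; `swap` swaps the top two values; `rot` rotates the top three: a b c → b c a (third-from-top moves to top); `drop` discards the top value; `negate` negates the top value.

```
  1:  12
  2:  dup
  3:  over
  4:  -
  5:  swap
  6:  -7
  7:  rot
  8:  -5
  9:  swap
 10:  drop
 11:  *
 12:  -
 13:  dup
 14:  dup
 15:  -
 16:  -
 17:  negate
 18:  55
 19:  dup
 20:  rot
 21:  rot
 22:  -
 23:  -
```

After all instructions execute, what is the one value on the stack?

87

12     → 12
dup    → 12 12
over   → 12 12 12
-      → 12 0
swap   → 0 12
-7     → 0 12 -7
rot    → 12 -7 0
-5     → 12 -7 0 -5
swap   → 12 -7 -5 0
drop   → 12 -7 -5
*      → 12 35
-      → -23
dup    → -23 -23
dup    → -23 -23 -23
-      → -23 0
-      → -23
negate → 23
55     → 23 55
dup    → 23 55 55
rot    → 55 55 23
rot    → 55 23 55
-      → 55 -32
-      → 87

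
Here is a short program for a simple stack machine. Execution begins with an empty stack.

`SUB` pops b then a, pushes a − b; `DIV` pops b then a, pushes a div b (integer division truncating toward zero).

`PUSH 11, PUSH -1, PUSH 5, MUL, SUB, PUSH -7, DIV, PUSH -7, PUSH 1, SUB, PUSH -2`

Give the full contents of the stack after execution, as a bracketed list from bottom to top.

PUSH 11 → 11
PUSH -1 → 11 -1
PUSH 5  → 11 -1 5
MUL     → 11 -5
SUB     → 16
PUSH -7 → 16 -7
DIV     → -2
PUSH -7 → -2 -7
PUSH 1  → -2 -7 1
SUB     → -2 -8
PUSH -2 → -2 -8 -2

[-2, -8, -2]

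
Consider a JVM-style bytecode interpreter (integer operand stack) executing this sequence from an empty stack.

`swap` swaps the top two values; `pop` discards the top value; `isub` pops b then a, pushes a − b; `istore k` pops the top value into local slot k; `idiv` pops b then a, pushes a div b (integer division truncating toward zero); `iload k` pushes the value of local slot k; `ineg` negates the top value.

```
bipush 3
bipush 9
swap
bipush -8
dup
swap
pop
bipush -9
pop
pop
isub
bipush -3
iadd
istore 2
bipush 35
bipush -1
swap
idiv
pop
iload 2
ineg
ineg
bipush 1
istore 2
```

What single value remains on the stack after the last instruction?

3

bipush 3   3
bipush 9   3 9
swap       9 3
bipush -8  9 3 -8
dup        9 3 -8 -8
swap       9 3 -8 -8
pop        9 3 -8
bipush -9  9 3 -8 -9
pop        9 3 -8
pop        9 3
isub       6
bipush -3  6 -3
iadd       3
istore 2   (empty)
bipush 35  35
bipush -1  35 -1
swap       -1 35
idiv       0
pop        (empty)
iload 2    3
ineg       -3
ineg       3
bipush 1   3 1
istore 2   3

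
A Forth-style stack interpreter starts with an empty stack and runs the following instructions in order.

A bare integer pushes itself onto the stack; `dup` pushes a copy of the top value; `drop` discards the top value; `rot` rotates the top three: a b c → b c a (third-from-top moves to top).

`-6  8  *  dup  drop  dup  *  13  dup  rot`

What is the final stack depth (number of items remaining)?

-6   : -6
8    : -6 8
*    : -48
dup  : -48 -48
drop : -48
dup  : -48 -48
*    : 2304
13   : 2304 13
dup  : 2304 13 13
rot  : 13 13 2304

3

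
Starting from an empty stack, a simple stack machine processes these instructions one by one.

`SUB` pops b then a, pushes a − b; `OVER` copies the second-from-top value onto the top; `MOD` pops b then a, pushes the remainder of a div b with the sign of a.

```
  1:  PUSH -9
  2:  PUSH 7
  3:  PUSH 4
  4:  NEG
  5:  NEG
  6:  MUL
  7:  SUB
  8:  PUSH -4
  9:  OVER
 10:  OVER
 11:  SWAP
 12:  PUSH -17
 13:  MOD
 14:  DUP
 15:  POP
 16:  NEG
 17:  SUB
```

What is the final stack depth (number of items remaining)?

PUSH -9  -> [-9]
PUSH 7   -> [-9, 7]
PUSH 4   -> [-9, 7, 4]
NEG      -> [-9, 7, -4]
NEG      -> [-9, 7, 4]
MUL      -> [-9, 28]
SUB      -> [-37]
PUSH -4  -> [-37, -4]
OVER     -> [-37, -4, -37]
OVER     -> [-37, -4, -37, -4]
SWAP     -> [-37, -4, -4, -37]
PUSH -17 -> [-37, -4, -4, -37, -17]
MOD      -> [-37, -4, -4, -3]
DUP      -> [-37, -4, -4, -3, -3]
POP      -> [-37, -4, -4, -3]
NEG      -> [-37, -4, -4, 3]
SUB      -> [-37, -4, -7]

3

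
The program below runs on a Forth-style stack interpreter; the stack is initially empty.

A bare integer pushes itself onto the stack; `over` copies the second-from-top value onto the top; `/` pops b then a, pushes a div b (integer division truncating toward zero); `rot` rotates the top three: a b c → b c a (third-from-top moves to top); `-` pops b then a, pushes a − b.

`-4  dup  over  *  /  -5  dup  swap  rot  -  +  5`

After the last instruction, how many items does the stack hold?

2

-4   : -4
dup  : -4 -4
over : -4 -4 -4
*    : -4 16
/    : 0
-5   : 0 -5
dup  : 0 -5 -5
swap : 0 -5 -5
rot  : -5 -5 0
-    : -5 -5
+    : -10
5    : -10 5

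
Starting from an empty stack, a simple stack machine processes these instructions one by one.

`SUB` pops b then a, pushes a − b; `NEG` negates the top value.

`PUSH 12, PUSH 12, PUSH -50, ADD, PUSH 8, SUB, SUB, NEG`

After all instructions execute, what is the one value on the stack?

-58

PUSH 12  : 12
PUSH 12  : 12 12
PUSH -50 : 12 12 -50
ADD      : 12 -38
PUSH 8   : 12 -38 8
SUB      : 12 -46
SUB      : 58
NEG      : -58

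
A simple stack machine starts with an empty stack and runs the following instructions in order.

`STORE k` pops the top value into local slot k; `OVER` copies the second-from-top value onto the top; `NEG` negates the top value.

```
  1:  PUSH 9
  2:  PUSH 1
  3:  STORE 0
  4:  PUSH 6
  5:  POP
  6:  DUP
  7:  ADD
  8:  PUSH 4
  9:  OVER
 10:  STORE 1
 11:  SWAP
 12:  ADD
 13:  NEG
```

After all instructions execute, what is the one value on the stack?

PUSH 9  -> [9]
PUSH 1  -> [9, 1]
STORE 0 -> [9]
PUSH 6  -> [9, 6]
POP     -> [9]
DUP     -> [9, 9]
ADD     -> [18]
PUSH 4  -> [18, 4]
OVER    -> [18, 4, 18]
STORE 1 -> [18, 4]
SWAP    -> [4, 18]
ADD     -> [22]
NEG     -> [-22]

-22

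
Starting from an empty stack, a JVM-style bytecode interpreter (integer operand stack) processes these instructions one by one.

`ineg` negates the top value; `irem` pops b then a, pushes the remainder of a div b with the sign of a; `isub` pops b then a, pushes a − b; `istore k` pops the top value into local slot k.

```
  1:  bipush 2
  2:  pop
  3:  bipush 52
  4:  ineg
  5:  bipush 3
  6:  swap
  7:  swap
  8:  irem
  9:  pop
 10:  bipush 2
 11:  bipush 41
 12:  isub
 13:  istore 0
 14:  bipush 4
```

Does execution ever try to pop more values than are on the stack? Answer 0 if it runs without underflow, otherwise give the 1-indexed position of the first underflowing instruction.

0

bipush 2  : 2
pop       : (empty)
bipush 52 : 52
ineg      : -52
bipush 3  : -52 3
swap      : 3 -52
swap      : -52 3
irem      : -1
pop       : (empty)
bipush 2  : 2
bipush 41 : 2 41
isub      : -39
istore 0  : (empty)
bipush 4  : 4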